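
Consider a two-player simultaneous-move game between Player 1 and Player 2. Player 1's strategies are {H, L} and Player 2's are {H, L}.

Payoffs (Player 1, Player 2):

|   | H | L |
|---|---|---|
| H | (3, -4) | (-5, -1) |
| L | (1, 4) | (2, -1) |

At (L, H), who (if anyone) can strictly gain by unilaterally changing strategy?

Player 1 at (L, H) earns 1; deviating to H yields 3 — a strict improvement.
Player 2 earns 4; deviating to L yields -1 — not better.
Only Player 1 has a strictly profitable deviation.

Player 1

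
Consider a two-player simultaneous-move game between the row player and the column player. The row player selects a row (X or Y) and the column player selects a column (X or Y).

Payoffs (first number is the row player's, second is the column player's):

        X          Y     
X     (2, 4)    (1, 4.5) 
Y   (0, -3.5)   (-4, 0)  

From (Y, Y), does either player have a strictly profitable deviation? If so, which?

The row player at (Y, Y) earns -4; deviating to X yields 1 — a strict improvement.
The column player earns 0; deviating to X yields -3.5 — not better.
Only the row player has a strictly profitable deviation.

The row player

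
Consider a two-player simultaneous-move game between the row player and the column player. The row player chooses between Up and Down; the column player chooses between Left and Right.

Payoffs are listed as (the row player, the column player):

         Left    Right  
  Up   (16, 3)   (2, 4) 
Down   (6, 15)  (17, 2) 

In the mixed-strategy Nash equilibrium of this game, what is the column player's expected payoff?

27/7

First find x, the probability the row player plays Up, from the column player's indifference between Left and Right: 3x + 15(1−x) = 4x + 2(1−x), giving x = 13/14.
Since the column player is indifferent in equilibrium, the column player's expected payoff equals the payoff from either column against (13/14, 1/14). Using Left: 3(13/14) + 15(1/14) = 27/7.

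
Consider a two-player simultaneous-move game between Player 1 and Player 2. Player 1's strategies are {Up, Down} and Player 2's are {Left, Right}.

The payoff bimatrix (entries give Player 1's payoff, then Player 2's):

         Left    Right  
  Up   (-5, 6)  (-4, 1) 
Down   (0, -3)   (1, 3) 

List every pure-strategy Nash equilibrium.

(Down, Right)

(Up, Left): Player 1 prefers Down (0 > -5) — not an equilibrium.
(Up, Right): Player 1 prefers Down (1 > -4); Player 2 prefers Left (6 > 1) — not an equilibrium.
(Down, Left): Player 2 prefers Right (3 > -3) — not an equilibrium.
(Down, Right): Player 1 gets 1 ≥ -4 from Up, and Player 2 gets 3 ≥ -3 from Left — Nash equilibrium.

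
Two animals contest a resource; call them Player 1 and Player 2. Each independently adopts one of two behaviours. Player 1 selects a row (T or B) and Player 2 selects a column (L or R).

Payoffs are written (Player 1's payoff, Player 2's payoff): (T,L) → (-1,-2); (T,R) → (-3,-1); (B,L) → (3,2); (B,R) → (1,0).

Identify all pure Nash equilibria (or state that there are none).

(B, L)

(T, L): Player 1 prefers B (3 > -1); Player 2 prefers R (-1 > -2) — not an equilibrium.
(T, R): Player 1 prefers B (1 > -3) — not an equilibrium.
(B, L): Player 1 gets 3 ≥ -1 from T, and Player 2 gets 2 ≥ 0 from R — Nash equilibrium.
(B, R): Player 2 prefers L (2 > 0) — not an equilibrium.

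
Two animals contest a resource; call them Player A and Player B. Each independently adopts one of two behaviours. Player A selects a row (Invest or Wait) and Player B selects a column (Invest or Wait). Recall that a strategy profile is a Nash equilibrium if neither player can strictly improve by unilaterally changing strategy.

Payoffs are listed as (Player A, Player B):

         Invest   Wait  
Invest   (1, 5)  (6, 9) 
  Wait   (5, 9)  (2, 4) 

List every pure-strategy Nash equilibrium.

(Invest, Invest): Player A prefers Wait (5 > 1); Player B prefers Wait (9 > 5) — not an equilibrium.
(Invest, Wait): Player A gets 6 ≥ 2 from Wait, and Player B gets 9 ≥ 5 from Invest — Nash equilibrium.
(Wait, Invest): Player A gets 5 ≥ 1 from Invest, and Player B gets 9 ≥ 4 from Wait — Nash equilibrium.
(Wait, Wait): Player A prefers Invest (6 > 2); Player B prefers Invest (9 > 4) — not an equilibrium.

(Invest, Wait) and (Wait, Invest)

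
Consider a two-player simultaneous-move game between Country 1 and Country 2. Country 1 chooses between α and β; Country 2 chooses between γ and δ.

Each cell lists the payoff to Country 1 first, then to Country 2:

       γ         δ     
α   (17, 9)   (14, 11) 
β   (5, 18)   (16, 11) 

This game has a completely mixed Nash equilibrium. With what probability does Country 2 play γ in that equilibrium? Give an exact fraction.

Let q be the probability that Country 2 plays γ. In a completely mixed equilibrium, Country 1 must be indifferent between α and β.
Country 1's expected payoff from α is 17q + 14(1−q); from β it is 5q + 16(1−q).
Setting these equal: 3q + 14 = −11q + 16, so q = 1/7.

1/7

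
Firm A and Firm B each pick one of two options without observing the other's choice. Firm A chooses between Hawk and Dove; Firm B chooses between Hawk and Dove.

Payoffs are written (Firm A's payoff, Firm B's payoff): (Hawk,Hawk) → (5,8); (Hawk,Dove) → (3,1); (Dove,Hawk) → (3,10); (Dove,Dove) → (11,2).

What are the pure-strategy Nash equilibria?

(Hawk, Hawk)

(Hawk, Hawk): Firm A gets 5 ≥ 3 from Dove, and Firm B gets 8 ≥ 1 from Dove — Nash equilibrium.
(Hawk, Dove): Firm A prefers Dove (11 > 3); Firm B prefers Hawk (8 > 1) — not an equilibrium.
(Dove, Hawk): Firm A prefers Hawk (5 > 3) — not an equilibrium.
(Dove, Dove): Firm B prefers Hawk (10 > 2) — not an equilibrium.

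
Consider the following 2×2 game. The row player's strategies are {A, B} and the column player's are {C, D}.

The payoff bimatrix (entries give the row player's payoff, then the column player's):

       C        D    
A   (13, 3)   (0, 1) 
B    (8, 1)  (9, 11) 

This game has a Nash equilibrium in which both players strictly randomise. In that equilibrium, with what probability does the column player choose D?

5/14

Let y be the probability that the column player plays C. In a completely mixed equilibrium, the row player must be indifferent between A and B.
The row player's expected payoff from A is 13y; from B it is 8y + 9(1−y).
Setting these equal: 13y = −y + 9, so y = 9/14.
Therefore the column player plays D with probability 1 − 9/14 = 5/14.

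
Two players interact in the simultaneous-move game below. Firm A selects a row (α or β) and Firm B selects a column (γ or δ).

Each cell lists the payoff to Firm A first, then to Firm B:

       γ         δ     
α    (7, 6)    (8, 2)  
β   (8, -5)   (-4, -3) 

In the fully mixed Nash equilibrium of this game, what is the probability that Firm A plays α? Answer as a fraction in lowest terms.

Let p be the probability that Firm A plays α. In a completely mixed equilibrium, Firm B must be indifferent between γ and δ.
Firm B's expected payoff from γ is 6p − 5(1−p); from δ it is 2p − 3(1−p).
Setting these equal: 11p − 5 = 5p − 3, so p = 1/3.

1/3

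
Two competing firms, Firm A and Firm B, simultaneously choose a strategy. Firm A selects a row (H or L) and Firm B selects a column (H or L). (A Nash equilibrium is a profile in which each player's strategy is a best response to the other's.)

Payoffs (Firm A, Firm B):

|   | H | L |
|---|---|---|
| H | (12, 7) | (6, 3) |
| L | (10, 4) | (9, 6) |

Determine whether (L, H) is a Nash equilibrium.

No

At (L, H), Firm A earns 10; switching to H would give 12, so Firm A would deviate.
Firm B earns 4; switching to L would give 6, so Firm B would deviate.
Since at least one player can profitably deviate, this is not a Nash equilibrium.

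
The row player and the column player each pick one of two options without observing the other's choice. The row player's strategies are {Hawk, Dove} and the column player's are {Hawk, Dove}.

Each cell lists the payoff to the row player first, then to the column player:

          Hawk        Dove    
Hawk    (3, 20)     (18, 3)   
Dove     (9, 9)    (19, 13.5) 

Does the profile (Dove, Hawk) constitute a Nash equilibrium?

At (Dove, Hawk), the row player earns 9; switching to Hawk would give 3, so the row player has no profitable deviation.
The column player earns 9; switching to Dove would give 13.5, so the column player would deviate.
Since at least one player can profitably deviate, this is not a Nash equilibrium.

No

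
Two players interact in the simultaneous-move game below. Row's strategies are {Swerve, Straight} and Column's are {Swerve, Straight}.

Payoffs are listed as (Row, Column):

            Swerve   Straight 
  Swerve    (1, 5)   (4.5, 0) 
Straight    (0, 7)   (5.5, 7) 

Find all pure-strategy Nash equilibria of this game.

(Swerve, Swerve) and (Straight, Straight)

(Swerve, Swerve): Row gets 1 ≥ 0 from Straight, and Column gets 5 ≥ 0 from Straight — Nash equilibrium.
(Swerve, Straight): Row prefers Straight (5.5 > 4.5); Column prefers Swerve (5 > 0) — not an equilibrium.
(Straight, Swerve): Row prefers Swerve (1 > 0) — not an equilibrium.
(Straight, Straight): Row gets 5.5 ≥ 4.5 from Swerve, and Column gets 7 ≥ 7 from Swerve — Nash equilibrium.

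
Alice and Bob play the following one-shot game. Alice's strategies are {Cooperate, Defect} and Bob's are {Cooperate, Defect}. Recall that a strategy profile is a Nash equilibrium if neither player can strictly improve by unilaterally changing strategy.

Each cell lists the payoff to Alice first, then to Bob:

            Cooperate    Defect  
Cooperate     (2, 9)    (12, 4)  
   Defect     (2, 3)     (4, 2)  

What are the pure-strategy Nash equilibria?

(Cooperate, Cooperate) and (Defect, Cooperate)

(Cooperate, Cooperate): Alice gets 2 ≥ 2 from Defect, and Bob gets 9 ≥ 4 from Defect — Nash equilibrium.
(Cooperate, Defect): Bob prefers Cooperate (9 > 4) — not an equilibrium.
(Defect, Cooperate): Alice gets 2 ≥ 2 from Cooperate, and Bob gets 3 ≥ 2 from Defect — Nash equilibrium.
(Defect, Defect): Alice prefers Cooperate (12 > 4); Bob prefers Cooperate (3 > 2) — not an equilibrium.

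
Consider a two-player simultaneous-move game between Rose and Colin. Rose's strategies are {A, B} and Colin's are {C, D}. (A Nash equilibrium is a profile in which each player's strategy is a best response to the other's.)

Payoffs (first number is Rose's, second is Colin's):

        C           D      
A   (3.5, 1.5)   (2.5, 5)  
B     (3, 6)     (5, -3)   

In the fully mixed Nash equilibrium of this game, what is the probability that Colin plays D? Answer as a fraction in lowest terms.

Let q be the probability that Colin plays C. In a completely mixed equilibrium, Rose must be indifferent between A and B.
Rose's expected payoff from A is 3.5q + 2.5(1−q); from B it is 3q + 5(1−q).
Setting these equal: q + 2.5 = −2q + 5, so q = 5/6.
Therefore Colin plays D with probability 1 − 5/6 = 1/6.

1/6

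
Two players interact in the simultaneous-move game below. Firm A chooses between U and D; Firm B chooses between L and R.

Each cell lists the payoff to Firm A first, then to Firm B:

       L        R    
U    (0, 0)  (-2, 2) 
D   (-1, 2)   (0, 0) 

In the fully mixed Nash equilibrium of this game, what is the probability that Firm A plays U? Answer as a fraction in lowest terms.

Let r be the probability that Firm A plays U. In a completely mixed equilibrium, Firm B must be indifferent between L and R.
Firm B's expected payoff from L is 2(1−r); from R it is 2r.
Setting these equal: −2r + 2 = 2r, so r = 1/2.

1/2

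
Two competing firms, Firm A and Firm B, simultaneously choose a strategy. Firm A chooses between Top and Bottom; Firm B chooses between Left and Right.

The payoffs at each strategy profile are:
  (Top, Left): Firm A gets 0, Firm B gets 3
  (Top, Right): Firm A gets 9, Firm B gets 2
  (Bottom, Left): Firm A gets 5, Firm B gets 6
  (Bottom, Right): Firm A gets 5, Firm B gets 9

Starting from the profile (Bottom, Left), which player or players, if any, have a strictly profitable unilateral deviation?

Firm A at (Bottom, Left) earns 5; deviating to Top yields 0 — not better.
Firm B earns 6; deviating to Right yields 9 — a strict improvement.
Only Firm B has a strictly profitable deviation.

Firm B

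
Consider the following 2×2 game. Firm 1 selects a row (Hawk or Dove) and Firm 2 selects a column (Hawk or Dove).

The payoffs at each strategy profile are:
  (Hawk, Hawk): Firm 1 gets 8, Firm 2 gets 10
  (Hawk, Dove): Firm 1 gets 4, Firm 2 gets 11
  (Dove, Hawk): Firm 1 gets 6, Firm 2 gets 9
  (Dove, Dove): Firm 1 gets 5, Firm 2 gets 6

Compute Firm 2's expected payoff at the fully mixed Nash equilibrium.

39/4

First find p, the probability Firm 1 plays Hawk, from Firm 2's indifference between Hawk and Dove: 10p + 9(1−p) = 11p + 6(1−p), giving p = 3/4.
Since Firm 2 is indifferent in equilibrium, Firm 2's expected payoff equals the payoff from either column against (3/4, 1/4). Using Hawk: 10(3/4) + 9(1/4) = 39/4.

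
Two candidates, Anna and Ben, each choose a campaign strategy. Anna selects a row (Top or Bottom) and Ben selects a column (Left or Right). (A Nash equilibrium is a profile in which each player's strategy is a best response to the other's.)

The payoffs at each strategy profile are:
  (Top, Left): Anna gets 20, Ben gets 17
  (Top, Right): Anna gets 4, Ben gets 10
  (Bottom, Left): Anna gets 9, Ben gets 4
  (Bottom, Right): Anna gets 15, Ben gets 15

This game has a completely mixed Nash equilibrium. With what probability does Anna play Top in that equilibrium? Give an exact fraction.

Let r be the probability that Anna plays Top. In a completely mixed equilibrium, Ben must be indifferent between Left and Right.
Ben's expected payoff from Left is 17r + 4(1−r); from Right it is 10r + 15(1−r).
Setting these equal: 13r + 4 = −5r + 15, so r = 11/18.

11/18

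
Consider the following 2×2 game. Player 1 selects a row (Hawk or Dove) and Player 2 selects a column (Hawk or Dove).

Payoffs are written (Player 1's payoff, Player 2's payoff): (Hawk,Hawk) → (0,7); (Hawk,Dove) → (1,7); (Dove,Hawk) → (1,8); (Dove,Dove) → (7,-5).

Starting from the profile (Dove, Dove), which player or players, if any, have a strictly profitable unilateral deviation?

Player 1 at (Dove, Dove) earns 7; deviating to Hawk yields 1 — not better.
Player 2 earns -5; deviating to Hawk yields 8 — a strict improvement.
Only Player 2 has a strictly profitable deviation.

Player 2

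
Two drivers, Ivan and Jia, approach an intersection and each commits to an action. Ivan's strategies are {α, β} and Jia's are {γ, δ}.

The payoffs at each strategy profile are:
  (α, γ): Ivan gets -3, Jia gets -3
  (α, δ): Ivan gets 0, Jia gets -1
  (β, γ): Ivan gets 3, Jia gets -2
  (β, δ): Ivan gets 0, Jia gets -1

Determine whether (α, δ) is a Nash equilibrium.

At (α, δ), Ivan earns 0; switching to β would give 0, so Ivan has no profitable deviation.
Jia earns -1; switching to γ would give -3, so Jia has no profitable deviation.
Neither player can gain by a unilateral deviation, so this profile is a Nash equilibrium.

Yes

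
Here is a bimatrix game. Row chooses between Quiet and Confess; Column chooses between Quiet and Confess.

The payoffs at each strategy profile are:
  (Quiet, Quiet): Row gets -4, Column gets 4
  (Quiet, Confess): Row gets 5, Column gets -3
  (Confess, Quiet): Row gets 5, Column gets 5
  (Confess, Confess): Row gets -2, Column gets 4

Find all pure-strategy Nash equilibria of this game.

(Quiet, Quiet): Row prefers Confess (5 > -4) — not an equilibrium.
(Quiet, Confess): Column prefers Quiet (4 > -3) — not an equilibrium.
(Confess, Quiet): Row gets 5 ≥ -4 from Quiet, and Column gets 5 ≥ 4 from Confess — Nash equilibrium.
(Confess, Confess): Row prefers Quiet (5 > -2); Column prefers Quiet (5 > 4) — not an equilibrium.

(Confess, Quiet)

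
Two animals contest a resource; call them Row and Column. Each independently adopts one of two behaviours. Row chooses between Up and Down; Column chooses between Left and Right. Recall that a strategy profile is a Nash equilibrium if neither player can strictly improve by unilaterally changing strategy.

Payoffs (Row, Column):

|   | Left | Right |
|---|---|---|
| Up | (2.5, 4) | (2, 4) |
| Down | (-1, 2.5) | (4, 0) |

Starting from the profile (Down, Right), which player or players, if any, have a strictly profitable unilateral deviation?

Column

Row at (Down, Right) earns 4; deviating to Up yields 2 — not better.
Column earns 0; deviating to Left yields 2.5 — a strict improvement.
Only Column has a strictly profitable deviation.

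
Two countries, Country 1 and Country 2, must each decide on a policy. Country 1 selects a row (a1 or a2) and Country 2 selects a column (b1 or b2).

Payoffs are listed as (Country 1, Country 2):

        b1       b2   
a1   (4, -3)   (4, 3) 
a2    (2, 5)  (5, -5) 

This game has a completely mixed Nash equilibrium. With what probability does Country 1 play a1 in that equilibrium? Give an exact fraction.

5/8

Let p be the probability that Country 1 plays a1. In a completely mixed equilibrium, Country 2 must be indifferent between b1 and b2.
Country 2's expected payoff from b1 is −3p + 5(1−p); from b2 it is 3p − 5(1−p).
Setting these equal: −8p + 5 = 8p − 5, so p = 5/8.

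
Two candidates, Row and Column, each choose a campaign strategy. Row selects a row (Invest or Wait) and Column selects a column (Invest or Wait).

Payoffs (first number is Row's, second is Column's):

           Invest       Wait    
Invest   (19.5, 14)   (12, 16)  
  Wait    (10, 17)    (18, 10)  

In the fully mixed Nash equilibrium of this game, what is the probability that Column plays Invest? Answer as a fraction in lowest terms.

Let y be the probability that Column plays Invest. In a completely mixed equilibrium, Row must be indifferent between Invest and Wait.
Row's expected payoff from Invest is 19.5y + 12(1−y); from Wait it is 10y + 18(1−y).
Setting these equal: 7.5y + 12 = −8y + 18, so y = 12/31.

12/31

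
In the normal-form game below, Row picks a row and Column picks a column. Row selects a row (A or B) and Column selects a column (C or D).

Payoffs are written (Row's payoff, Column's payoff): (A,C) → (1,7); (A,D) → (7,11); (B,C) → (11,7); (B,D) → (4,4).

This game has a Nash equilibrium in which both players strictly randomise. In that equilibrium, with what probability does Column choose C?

Let q be the probability that Column plays C. In a completely mixed equilibrium, Row must be indifferent between A and B.
Row's expected payoff from A is q + 7(1−q); from B it is 11q + 4(1−q).
Setting these equal: −6q + 7 = 7q + 4, so q = 3/13.

3/13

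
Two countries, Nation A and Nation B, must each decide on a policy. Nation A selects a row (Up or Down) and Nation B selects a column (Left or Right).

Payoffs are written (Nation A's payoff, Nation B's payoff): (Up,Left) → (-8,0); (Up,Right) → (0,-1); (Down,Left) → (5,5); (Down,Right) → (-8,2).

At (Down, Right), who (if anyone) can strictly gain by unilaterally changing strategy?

Both

Nation A at (Down, Right) earns -8; deviating to Up yields 0 — a strict improvement.
Nation B earns 2; deviating to Left yields 5 — a strict improvement.
Both Nation A and Nation B have strictly profitable deviations.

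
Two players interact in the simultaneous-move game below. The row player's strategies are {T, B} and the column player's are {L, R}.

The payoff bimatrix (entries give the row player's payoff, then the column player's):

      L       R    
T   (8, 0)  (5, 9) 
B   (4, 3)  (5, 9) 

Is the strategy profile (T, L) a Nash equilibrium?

No

At (T, L), the row player earns 8; switching to B would give 4, so the row player has no profitable deviation.
The column player earns 0; switching to R would give 9, so the column player would deviate.
Since at least one player can profitably deviate, this is not a Nash equilibrium.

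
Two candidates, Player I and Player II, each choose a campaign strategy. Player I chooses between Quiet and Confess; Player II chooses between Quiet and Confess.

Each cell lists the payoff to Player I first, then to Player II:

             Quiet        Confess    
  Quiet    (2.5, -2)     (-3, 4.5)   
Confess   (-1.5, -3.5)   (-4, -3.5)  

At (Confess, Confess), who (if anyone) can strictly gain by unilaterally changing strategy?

Player I at (Confess, Confess) earns -4; deviating to Quiet yields -3 — a strict improvement.
Player II earns -3.5; deviating to Quiet yields -3.5 — not better.
Only Player I has a strictly profitable deviation.

Player I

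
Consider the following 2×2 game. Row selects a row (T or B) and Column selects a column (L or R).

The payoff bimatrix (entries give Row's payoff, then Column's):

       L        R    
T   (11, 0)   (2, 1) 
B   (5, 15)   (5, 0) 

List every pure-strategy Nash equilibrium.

(T, L): Column prefers R (1 > 0) — not an equilibrium.
(T, R): Row prefers B (5 > 2) — not an equilibrium.
(B, L): Row prefers T (11 > 5) — not an equilibrium.
(B, R): Column prefers L (15 > 0) — not an equilibrium.

none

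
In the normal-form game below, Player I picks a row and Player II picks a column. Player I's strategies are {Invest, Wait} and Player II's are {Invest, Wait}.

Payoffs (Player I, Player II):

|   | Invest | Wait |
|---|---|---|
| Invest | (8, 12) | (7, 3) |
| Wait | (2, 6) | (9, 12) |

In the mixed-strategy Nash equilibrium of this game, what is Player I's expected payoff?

First find y, the probability Player II plays Invest, from Player I's indifference between Invest and Wait: 8y + 7(1−y) = 2y + 9(1−y), giving y = 1/4.
Since Player I is indifferent in equilibrium, Player I's expected payoff equals the payoff from either row against (1/4, 3/4). Using Invest: 8(1/4) + 7(3/4) = 29/4.

29/4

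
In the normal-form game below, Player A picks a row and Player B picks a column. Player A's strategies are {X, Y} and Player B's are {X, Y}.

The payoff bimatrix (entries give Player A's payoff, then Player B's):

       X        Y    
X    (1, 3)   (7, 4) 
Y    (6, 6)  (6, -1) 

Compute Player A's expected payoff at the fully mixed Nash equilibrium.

6

First find q, the probability Player B plays X, from Player A's indifference between X and Y: q + 7(1−q) = 6q + 6(1−q), giving q = 1/6.
Since Player A is indifferent in equilibrium, Player A's expected payoff equals the payoff from either row against (1/6, 5/6). Using X: (1/6) + 7(5/6) = 6.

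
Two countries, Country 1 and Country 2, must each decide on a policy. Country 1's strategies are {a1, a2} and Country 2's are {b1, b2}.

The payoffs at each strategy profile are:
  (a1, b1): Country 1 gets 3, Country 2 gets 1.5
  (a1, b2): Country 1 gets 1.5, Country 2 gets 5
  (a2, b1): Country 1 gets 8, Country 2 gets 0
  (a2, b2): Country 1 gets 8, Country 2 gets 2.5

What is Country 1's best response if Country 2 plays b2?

a2

Against b2, Country 1 earns 1.5 from a1 and 8 from a2.
So a2 is the best response.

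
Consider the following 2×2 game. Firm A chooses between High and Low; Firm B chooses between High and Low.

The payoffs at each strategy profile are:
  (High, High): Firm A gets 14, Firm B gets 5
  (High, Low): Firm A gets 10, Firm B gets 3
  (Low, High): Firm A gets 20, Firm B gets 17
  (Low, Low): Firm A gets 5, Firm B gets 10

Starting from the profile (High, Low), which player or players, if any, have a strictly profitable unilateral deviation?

Firm A at (High, Low) earns 10; deviating to Low yields 5 — not better.
Firm B earns 3; deviating to High yields 5 — a strict improvement.
Only Firm B has a strictly profitable deviation.

Firm B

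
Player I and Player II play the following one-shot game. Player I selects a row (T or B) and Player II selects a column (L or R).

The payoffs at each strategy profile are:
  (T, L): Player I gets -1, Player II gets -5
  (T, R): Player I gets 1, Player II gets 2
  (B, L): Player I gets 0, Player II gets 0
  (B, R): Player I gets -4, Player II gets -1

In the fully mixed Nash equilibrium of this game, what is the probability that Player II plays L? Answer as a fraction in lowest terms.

Let c be the probability that Player II plays L. In a completely mixed equilibrium, Player I must be indifferent between T and B.
Player I's expected payoff from T is −c + (1−c); from B it is −4(1−c).
Setting these equal: −2c + 1 = 4c − 4, so c = 5/6.

5/6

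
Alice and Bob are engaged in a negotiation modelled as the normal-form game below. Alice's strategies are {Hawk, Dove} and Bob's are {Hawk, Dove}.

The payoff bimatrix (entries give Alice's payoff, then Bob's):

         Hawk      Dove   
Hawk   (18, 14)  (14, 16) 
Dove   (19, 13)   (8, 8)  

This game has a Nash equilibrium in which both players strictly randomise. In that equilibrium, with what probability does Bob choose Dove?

Let c be the probability that Bob plays Hawk. In a completely mixed equilibrium, Alice must be indifferent between Hawk and Dove.
Alice's expected payoff from Hawk is 18c + 14(1−c); from Dove it is 19c + 8(1−c).
Setting these equal: 4c + 14 = 11c + 8, so c = 6/7.
Therefore Bob plays Dove with probability 1 − 6/7 = 1/7.

1/7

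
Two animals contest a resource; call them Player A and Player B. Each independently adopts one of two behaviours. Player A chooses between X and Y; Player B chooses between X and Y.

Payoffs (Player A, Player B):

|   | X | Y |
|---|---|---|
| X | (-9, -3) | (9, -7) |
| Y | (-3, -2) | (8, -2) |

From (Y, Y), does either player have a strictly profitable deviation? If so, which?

Player A at (Y, Y) earns 8; deviating to X yields 9 — a strict improvement.
Player B earns -2; deviating to X yields -2 — not better.
Only Player A has a strictly profitable deviation.

Player A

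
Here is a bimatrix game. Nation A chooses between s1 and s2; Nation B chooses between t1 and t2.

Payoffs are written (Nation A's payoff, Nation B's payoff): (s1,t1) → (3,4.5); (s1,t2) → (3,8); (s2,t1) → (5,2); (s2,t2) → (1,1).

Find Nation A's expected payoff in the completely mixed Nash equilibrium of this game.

First find y, the probability Nation B plays t1, from Nation A's indifference between s1 and s2: 3y + 3(1−y) = 5y + (1−y), giving y = 1/2.
Since Nation A is indifferent in equilibrium, Nation A's expected payoff equals the payoff from either row against (1/2, 1/2). Using s1: 3(1/2) + 3(1/2) = 3.

3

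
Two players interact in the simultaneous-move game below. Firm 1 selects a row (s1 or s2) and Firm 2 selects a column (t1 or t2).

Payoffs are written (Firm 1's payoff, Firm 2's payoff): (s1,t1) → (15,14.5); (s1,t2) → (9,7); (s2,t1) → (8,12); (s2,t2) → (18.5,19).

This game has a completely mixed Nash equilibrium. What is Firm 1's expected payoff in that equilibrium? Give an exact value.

First find y, the probability Firm 2 plays t1, from Firm 1's indifference between s1 and s2: 15y + 9(1−y) = 8y + 18.5(1−y), giving y = 19/33.
Since Firm 1 is indifferent in equilibrium, Firm 1's expected payoff equals the payoff from either row against (19/33, 14/33). Using s1: 15(19/33) + 9(14/33) = 137/11.

137/11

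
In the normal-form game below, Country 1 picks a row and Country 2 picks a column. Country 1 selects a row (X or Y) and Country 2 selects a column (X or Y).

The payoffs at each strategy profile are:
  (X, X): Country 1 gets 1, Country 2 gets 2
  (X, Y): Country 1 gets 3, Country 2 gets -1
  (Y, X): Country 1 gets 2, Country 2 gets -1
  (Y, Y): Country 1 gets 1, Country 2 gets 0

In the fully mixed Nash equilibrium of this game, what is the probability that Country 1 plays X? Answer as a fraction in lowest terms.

Let x be the probability that Country 1 plays X. In a completely mixed equilibrium, Country 2 must be indifferent between X and Y.
Country 2's expected payoff from X is 2x − (1−x); from Y it is −x.
Setting these equal: 3x − 1 = −x, so x = 1/4.

1/4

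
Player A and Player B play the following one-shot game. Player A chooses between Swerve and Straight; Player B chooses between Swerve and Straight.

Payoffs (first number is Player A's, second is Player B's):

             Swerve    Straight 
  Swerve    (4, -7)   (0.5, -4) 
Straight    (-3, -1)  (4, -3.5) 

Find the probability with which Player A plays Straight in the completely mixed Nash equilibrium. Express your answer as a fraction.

6/11

Let x be the probability that Player A plays Swerve. In a completely mixed equilibrium, Player B must be indifferent between Swerve and Straight.
Player B's expected payoff from Swerve is −7x − (1−x); from Straight it is −4x − 3.5(1−x).
Setting these equal: −6x − 1 = −0.5x − 3.5, so x = 5/11.
Therefore Player A plays Straight with probability 1 − 5/11 = 6/11.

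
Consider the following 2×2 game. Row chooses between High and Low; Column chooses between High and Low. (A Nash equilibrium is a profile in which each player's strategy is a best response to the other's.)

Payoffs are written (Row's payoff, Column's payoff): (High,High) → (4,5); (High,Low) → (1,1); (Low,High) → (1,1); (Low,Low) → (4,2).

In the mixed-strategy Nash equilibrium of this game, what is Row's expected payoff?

First find q, the probability Column plays High, from Row's indifference between High and Low: 4q + (1−q) = q + 4(1−q), giving q = 1/2.
Since Row is indifferent in equilibrium, Row's expected payoff equals the payoff from either row against (1/2, 1/2). Using High: 4(1/2) + (1/2) = 5/2.

5/2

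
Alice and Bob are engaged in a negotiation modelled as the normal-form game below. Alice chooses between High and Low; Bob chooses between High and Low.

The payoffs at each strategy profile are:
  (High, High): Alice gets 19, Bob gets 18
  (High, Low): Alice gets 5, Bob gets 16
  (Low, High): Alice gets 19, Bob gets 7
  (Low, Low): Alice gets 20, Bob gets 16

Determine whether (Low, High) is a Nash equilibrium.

At (Low, High), Alice earns 19; switching to High would give 19, so Alice has no profitable deviation.
Bob earns 7; switching to Low would give 16, so Bob would deviate.
Since at least one player can profitably deviate, this is not a Nash equilibrium.

No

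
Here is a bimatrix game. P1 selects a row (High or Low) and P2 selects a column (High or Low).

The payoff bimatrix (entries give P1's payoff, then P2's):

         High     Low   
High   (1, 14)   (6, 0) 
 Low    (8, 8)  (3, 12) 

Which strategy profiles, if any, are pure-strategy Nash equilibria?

none

(High, High): P1 prefers Low (8 > 1) — not an equilibrium.
(High, Low): P2 prefers High (14 > 0) — not an equilibrium.
(Low, High): P2 prefers Low (12 > 8) — not an equilibrium.
(Low, Low): P1 prefers High (6 > 3) — not an equilibrium.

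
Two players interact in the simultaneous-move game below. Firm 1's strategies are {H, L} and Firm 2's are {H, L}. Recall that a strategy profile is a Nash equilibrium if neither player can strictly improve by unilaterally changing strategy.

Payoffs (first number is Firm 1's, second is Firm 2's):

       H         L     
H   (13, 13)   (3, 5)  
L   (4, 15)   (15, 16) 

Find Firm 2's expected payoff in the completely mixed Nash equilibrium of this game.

133/9

First find x, the probability Firm 1 plays H, from Firm 2's indifference between H and L: 13x + 15(1−x) = 5x + 16(1−x), giving x = 1/9.
Since Firm 2 is indifferent in equilibrium, Firm 2's expected payoff equals the payoff from either column against (1/9, 8/9). Using H: 13(1/9) + 15(8/9) = 133/9.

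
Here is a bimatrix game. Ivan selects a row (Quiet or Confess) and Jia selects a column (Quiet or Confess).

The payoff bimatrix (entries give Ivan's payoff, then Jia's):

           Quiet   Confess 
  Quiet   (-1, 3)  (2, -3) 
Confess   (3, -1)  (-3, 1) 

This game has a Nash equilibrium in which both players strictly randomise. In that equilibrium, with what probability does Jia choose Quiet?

5/9

Let y be the probability that Jia plays Quiet. In a completely mixed equilibrium, Ivan must be indifferent between Quiet and Confess.
Ivan's expected payoff from Quiet is −y + 2(1−y); from Confess it is 3y − 3(1−y).
Setting these equal: −3y + 2 = 6y − 3, so y = 5/9.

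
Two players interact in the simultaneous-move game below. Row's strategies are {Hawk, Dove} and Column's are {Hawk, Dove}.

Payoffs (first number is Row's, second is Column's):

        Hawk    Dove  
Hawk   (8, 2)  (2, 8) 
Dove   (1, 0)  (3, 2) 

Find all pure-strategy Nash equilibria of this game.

(Dove, Dove)

(Hawk, Hawk): Column prefers Dove (8 > 2) — not an equilibrium.
(Hawk, Dove): Row prefers Dove (3 > 2) — not an equilibrium.
(Dove, Hawk): Row prefers Hawk (8 > 1); Column prefers Dove (2 > 0) — not an equilibrium.
(Dove, Dove): Row gets 3 ≥ 2 from Hawk, and Column gets 2 ≥ 0 from Hawk — Nash equilibrium.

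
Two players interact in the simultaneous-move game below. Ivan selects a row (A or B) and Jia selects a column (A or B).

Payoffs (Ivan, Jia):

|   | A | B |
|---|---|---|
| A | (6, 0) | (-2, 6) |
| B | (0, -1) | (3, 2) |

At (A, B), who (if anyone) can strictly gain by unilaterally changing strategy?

Ivan

Ivan at (A, B) earns -2; deviating to B yields 3 — a strict improvement.
Jia earns 6; deviating to A yields 0 — not better.
Only Ivan has a strictly profitable deviation.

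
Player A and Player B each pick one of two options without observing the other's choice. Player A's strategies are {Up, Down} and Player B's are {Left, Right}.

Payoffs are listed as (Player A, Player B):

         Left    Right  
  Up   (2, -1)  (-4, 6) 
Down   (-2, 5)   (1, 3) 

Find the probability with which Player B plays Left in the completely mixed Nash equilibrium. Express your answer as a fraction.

5/9

Let c be the probability that Player B plays Left. In a completely mixed equilibrium, Player A must be indifferent between Up and Down.
Player A's expected payoff from Up is 2c − 4(1−c); from Down it is −2c + (1−c).
Setting these equal: 6c − 4 = −3c + 1, so c = 5/9.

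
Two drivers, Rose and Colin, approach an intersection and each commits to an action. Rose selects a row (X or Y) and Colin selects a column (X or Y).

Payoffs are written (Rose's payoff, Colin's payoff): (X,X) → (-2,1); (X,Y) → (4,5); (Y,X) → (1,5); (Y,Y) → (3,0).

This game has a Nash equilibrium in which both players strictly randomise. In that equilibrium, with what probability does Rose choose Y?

4/9

Let x be the probability that Rose plays X. In a completely mixed equilibrium, Colin must be indifferent between X and Y.
Colin's expected payoff from X is x + 5(1−x); from Y it is 5x.
Setting these equal: −4x + 5 = 5x, so x = 5/9.
Therefore Rose plays Y with probability 1 − 5/9 = 4/9.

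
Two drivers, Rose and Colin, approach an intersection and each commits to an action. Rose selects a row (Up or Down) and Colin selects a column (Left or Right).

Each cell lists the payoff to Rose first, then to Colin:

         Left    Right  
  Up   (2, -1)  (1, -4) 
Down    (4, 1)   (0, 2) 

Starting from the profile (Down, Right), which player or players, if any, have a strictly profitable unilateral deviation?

Rose

Rose at (Down, Right) earns 0; deviating to Up yields 1 — a strict improvement.
Colin earns 2; deviating to Left yields 1 — not better.
Only Rose has a strictly profitable deviation.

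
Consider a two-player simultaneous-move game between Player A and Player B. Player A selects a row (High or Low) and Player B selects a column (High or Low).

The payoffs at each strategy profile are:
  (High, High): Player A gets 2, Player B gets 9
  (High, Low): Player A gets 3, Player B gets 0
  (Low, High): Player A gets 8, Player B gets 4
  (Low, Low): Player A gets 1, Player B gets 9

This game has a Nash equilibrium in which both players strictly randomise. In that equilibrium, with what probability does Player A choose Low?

Let x be the probability that Player A plays High. In a completely mixed equilibrium, Player B must be indifferent between High and Low.
Player B's expected payoff from High is 9x + 4(1−x); from Low it is 9(1−x).
Setting these equal: 5x + 4 = −9x + 9, so x = 5/14.
Therefore Player A plays Low with probability 1 − 5/14 = 9/14.

9/14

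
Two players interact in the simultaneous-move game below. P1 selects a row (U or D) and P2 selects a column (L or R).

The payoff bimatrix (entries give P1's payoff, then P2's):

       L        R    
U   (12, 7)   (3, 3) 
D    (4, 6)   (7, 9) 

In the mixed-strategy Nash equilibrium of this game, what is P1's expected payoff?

First find q, the probability P2 plays L, from P1's indifference between U and D: 12q + 3(1−q) = 4q + 7(1−q), giving q = 1/3.
Since P1 is indifferent in equilibrium, P1's expected payoff equals the payoff from either row against (1/3, 2/3). Using U: 12(1/3) + 3(2/3) = 6.

6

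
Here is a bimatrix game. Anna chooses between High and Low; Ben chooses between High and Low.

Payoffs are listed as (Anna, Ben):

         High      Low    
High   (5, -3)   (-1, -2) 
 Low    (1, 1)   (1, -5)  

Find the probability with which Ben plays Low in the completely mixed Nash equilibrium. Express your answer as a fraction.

2/3

Let q be the probability that Ben plays High. In a completely mixed equilibrium, Anna must be indifferent between High and Low.
Anna's expected payoff from High is 5q − (1−q); from Low it is q + (1−q).
Setting these equal: 6q − 1 = 1, so q = 1/3.
Therefore Ben plays Low with probability 1 − 1/3 = 2/3.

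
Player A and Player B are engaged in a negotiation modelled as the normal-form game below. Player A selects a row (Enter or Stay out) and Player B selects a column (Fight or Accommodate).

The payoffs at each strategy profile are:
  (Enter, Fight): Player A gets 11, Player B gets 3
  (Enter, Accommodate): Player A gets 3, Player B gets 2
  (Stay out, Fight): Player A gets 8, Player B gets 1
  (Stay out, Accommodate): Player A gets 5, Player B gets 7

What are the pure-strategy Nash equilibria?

(Enter, Fight) and (Stay out, Accommodate)

(Enter, Fight): Player A gets 11 ≥ 8 from Stay out, and Player B gets 3 ≥ 2 from Accommodate — Nash equilibrium.
(Enter, Accommodate): Player A prefers Stay out (5 > 3); Player B prefers Fight (3 > 2) — not an equilibrium.
(Stay out, Fight): Player A prefers Enter (11 > 8); Player B prefers Accommodate (7 > 1) — not an equilibrium.
(Stay out, Accommodate): Player A gets 5 ≥ 3 from Enter, and Player B gets 7 ≥ 1 from Fight — Nash equilibrium.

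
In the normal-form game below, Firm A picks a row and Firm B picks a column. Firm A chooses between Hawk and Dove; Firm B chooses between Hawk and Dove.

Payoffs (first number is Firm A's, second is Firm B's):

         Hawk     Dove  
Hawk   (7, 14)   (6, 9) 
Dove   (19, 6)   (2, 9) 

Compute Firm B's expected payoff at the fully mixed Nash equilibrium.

9

First find x, the probability Firm A plays Hawk, from Firm B's indifference between Hawk and Dove: 14x + 6(1−x) = 9x + 9(1−x), giving x = 3/8.
Since Firm B is indifferent in equilibrium, Firm B's expected payoff equals the payoff from either column against (3/8, 5/8). Using Hawk: 14(3/8) + 6(5/8) = 9.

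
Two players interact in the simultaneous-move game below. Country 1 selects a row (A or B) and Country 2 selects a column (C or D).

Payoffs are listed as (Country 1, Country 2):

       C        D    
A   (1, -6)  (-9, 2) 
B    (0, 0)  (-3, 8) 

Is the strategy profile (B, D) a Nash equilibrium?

At (B, D), Country 1 earns -3; switching to A would give -9, so Country 1 has no profitable deviation.
Country 2 earns 8; switching to C would give 0, so Country 2 has no profitable deviation.
Neither player can gain by a unilateral deviation, so this profile is a Nash equilibrium.

Yes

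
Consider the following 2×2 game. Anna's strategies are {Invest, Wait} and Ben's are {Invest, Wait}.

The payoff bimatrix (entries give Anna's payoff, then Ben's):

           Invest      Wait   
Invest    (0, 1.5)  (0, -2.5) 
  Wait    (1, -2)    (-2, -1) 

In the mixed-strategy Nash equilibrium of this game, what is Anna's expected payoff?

0

First find q, the probability Ben plays Invest, from Anna's indifference between Invest and Wait: 0 = q − 2(1−q), giving q = 2/3.
Since Anna is indifferent in equilibrium, Anna's expected payoff equals the payoff from either row against (2/3, 1/3). Using Invest: 0 = 0.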